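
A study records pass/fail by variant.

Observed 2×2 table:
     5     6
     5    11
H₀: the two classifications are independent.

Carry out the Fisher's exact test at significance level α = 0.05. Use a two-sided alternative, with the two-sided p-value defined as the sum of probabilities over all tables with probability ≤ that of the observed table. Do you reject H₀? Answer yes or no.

reject H₀: no

Margins: r₁=11, r₂=16, c₁=10, c₂=17, n=27
p_obs = C(11,5)·C(16,5)/C(27,10); sum pmf over tables with pmf ≤ p_obs
p-value (two-sided) = 0.68675
At α=0.05: p ≥ α → fail to reject H₀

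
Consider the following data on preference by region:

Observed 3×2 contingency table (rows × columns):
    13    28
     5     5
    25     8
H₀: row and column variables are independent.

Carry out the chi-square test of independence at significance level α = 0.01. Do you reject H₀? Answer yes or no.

Row totals [41, 10, 33], col totals [43, 41], n=84
χ² = (13−20.99)²/20.99 + (28−20.01)²/20.01 + (5−5.12)²/5.12 + (5−4.88)²/4.88 + (25−16.89)²/16.89 + (8−16.11)²/16.11 = 14.2058
df = 2
p-value (upper-tail) = 0.00082
At α=0.01: p < α → reject H₀

reject H₀: yes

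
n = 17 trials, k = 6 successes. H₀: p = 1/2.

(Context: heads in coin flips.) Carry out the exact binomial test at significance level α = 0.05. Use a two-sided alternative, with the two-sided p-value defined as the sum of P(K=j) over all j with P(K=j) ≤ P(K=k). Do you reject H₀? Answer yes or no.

reject H₀: no

Exact binomial: n=17, k=6, p₀=1/2=0.5000
P(X=j) = C(n,j)·p₀^j·(1−p₀)^(n−j); p = Σ P(X=j) over j with P(X=j) ≤ P(X=6)
p-value (two-sided) = 0.33231
At α=0.05: p ≥ α → fail to reject H₀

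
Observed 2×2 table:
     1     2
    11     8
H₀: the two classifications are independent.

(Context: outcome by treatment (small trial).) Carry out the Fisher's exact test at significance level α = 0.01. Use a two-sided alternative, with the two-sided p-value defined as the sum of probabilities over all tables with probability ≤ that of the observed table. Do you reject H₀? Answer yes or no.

reject H₀: no

Margins: r₁=3, r₂=19, c₁=12, c₂=10, n=22
p_obs = C(3,1)·C(19,11)/C(22,12); sum pmf over tables with pmf ≤ p_obs
p-value (two-sided) = 0.57143
At α=0.01: p ≥ α → fail to reject H₀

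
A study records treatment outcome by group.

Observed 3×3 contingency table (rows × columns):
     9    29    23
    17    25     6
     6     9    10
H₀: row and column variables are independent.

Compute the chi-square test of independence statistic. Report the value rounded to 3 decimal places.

test statistic = 12.831

Row totals [61, 48, 25], col totals [32, 63, 39], n=134
χ² = (9−14.57)²/14.57 + (29−28.68)²/28.68 + (23−17.75)²/17.75 + (17−11.46)²/11.46 + (25−22.57)²/22.57 + (6−13.97)²/13.97 + (6−5.97)²/5.97 + (9−11.75)²/11.75 + (10−7.28)²/7.28 = 12.8308
df = 4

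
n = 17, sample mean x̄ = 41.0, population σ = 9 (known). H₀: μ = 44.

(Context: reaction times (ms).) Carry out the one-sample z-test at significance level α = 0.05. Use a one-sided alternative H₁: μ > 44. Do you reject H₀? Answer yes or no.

SE = σ/√n = 9/√17 = 2.1828
z = (x̄−μ₀)/SE = (41.0−44)/2.1828 = -1.3744
p-value (one-sided, H₁ greater) = 0.91534
At α=0.05: p ≥ α → fail to reject H₀

reject H₀: no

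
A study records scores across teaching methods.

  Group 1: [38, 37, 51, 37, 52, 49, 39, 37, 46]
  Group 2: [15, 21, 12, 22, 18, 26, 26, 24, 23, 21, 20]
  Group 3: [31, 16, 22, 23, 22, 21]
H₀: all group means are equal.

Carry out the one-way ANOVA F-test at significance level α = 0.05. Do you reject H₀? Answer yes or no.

Group means [42.89, 20.73, 22.50], grand mean 28.808
SSB = Σnᵢ(x̄ᵢ−x̄)² = 2741.468; SSW = ΣΣ(x−x̄ᵢ)² = 646.571
MSB = 2741.468/2 = 1370.7339; MSW = 646.571/23 = 28.1118
F = MSB/MSW = 48.7601
df = (2, 23)
p-value (upper-tail) = 0.00000
At α=0.05: p < α → reject H₀

reject H₀: yes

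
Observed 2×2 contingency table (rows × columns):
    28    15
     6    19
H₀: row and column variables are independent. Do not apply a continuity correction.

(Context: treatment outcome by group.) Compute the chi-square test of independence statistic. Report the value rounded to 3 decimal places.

Row totals [43, 25], col totals [34, 34], n=68
χ² = (28−21.50)²/21.50 + (15−21.50)²/21.50 + (6−12.50)²/12.50 + (19−12.50)²/12.50 = 10.6902
df = 1

test statistic = 10.690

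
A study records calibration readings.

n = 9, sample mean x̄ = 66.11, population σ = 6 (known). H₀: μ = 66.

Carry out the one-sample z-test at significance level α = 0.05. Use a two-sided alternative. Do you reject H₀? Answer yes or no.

reject H₀: no

SE = σ/√n = 6/√9 = 2.0000
z = (x̄−μ₀)/SE = (66.11−66)/2.0000 = 0.0550
p-value (two-sided) = 0.95614
At α=0.05: p ≥ α → fail to reject H₀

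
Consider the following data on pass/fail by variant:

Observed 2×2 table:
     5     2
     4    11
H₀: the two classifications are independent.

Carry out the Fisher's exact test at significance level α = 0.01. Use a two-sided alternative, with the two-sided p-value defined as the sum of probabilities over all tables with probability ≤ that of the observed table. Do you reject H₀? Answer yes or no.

reject H₀: no

Margins: r₁=7, r₂=15, c₁=9, c₂=13, n=22
p_obs = C(7,5)·C(15,4)/C(22,9); sum pmf over tables with pmf ≤ p_obs
p-value (two-sided) = 0.07430
At α=0.01: p ≥ α → fail to reject H₀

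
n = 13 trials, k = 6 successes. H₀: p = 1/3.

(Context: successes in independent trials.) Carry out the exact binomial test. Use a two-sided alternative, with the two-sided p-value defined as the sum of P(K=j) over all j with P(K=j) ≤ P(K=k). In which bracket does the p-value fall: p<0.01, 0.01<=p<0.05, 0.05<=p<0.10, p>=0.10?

Exact binomial: n=13, k=6, p₀=1/3=0.3333
P(X=j) = C(n,j)·p₀^j·(1−p₀)^(n−j); p = Σ P(X=j) over j with P(X=j) ≤ P(X=6)
p-value (two-sided) = 0.38004
→ bracket: p>=0.10

p-value bracket: p>=0.10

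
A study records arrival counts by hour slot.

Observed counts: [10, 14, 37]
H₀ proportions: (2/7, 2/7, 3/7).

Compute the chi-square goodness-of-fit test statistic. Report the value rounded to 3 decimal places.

n = 61; E_i = n·p_i = [17.43, 17.43, 26.14]
χ² = (10−17.43)²/17.43 + (14−17.43)²/17.43 + (37−26.14)²/26.14 = 8.3497
df = 2

test statistic = 8.350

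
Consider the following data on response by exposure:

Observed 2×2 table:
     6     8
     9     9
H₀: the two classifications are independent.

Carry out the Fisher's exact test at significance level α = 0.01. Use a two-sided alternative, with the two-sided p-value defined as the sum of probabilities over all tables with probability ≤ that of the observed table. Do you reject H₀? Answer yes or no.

reject H₀: no

Margins: r₁=14, r₂=18, c₁=15, c₂=17, n=32
p_obs = C(14,6)·C(18,9)/C(32,15); sum pmf over tables with pmf ≤ p_obs
p-value (two-sided) = 0.73454
At α=0.01: p ≥ α → fail to reject H₀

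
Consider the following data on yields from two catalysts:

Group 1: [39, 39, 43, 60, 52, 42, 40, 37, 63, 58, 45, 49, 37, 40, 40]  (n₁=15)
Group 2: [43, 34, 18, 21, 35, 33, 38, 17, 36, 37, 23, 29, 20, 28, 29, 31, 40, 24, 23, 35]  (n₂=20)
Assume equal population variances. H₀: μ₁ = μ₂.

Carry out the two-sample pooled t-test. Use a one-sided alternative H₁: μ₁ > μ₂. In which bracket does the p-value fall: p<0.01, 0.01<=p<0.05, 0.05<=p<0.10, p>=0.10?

x̄₁=45.600, s₁=8.724, n₁=15
x̄₂=29.700, s₂=7.699, n₂=20
s_p² = [14·8.724² + 19·7.699²]/33 = 66.4182
SE = √(s_p²·(1/15+1/20)) = 2.7837
t = (45.600−29.700)/2.7837 = 5.7119
df = 33
p-value (one-sided, H₁ greater) = 0.00000
→ bracket: p<0.01

p-value bracket: p<0.01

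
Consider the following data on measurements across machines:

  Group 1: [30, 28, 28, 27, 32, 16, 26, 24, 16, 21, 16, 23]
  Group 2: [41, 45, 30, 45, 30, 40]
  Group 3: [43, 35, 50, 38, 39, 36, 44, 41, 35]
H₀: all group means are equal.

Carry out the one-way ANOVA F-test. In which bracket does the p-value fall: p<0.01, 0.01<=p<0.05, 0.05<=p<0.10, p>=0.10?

p-value bracket: p<0.01

Group means [23.92, 38.50, 40.11], grand mean 32.556
SSB = Σnᵢ(x̄ᵢ−x̄)² = 1621.361; SSW = ΣΣ(x−x̄ᵢ)² = 781.306
MSB = 1621.361/2 = 810.6806; MSW = 781.306/24 = 32.5544
F = MSB/MSW = 24.9023
df = (2, 24)
p-value (upper-tail) = 0.00000
→ bracket: p<0.01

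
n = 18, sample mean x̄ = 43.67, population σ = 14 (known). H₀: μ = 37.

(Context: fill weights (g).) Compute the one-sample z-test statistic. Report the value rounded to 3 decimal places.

SE = σ/√n = 14/√18 = 3.2998
z = (x̄−μ₀)/SE = (43.67−37)/3.2998 = 2.0213

test statistic = 2.021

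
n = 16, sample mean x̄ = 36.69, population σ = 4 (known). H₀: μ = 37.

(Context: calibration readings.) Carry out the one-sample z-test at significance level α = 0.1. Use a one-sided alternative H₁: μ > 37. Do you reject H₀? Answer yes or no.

reject H₀: no

SE = σ/√n = 4/√16 = 1.0000
z = (x̄−μ₀)/SE = (36.69−37)/1.0000 = -0.3100
p-value (one-sided, H₁ greater) = 0.62172
At α=0.1: p ≥ α → fail to reject H₀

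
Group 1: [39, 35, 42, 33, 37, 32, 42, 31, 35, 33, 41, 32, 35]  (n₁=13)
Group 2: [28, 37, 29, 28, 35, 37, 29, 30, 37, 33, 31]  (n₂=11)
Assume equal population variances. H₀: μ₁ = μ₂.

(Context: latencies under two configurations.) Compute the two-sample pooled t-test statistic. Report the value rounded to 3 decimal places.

x̄₁=35.923, s₁=3.926, n₁=13
x̄₂=32.182, s₂=3.737, n₂=11
s_p² = [12·3.926² + 10·3.737²]/22 = 14.7527
SE = √(s_p²·(1/13+1/11)) = 1.5735
t = (35.923−32.182)/1.5735 = 2.3776
df = 22

test statistic = 2.378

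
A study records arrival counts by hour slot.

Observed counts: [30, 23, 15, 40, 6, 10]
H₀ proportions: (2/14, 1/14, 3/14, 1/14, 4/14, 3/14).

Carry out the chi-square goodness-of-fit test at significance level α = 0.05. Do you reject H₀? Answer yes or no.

reject H₀: yes

n = 124; E_i = n·p_i = [17.71, 8.86, 26.57, 8.86, 35.43, 26.57]
χ² = (30−17.71)²/17.71 + (23−8.86)²/8.86 + (15−26.57)²/26.57 + (40−8.86)²/8.86 + (6−35.43)²/35.43 + (10−26.57)²/26.57 = 180.4247
df = 5
p-value (upper-tail) = 0.00000
At α=0.05: p < α → reject H₀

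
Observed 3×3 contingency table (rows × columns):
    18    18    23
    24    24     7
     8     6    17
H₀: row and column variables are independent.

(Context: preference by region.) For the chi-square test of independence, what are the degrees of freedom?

degrees of freedom = 4

df = (r−1)(c−1) = (3−1)·(3−1) = 4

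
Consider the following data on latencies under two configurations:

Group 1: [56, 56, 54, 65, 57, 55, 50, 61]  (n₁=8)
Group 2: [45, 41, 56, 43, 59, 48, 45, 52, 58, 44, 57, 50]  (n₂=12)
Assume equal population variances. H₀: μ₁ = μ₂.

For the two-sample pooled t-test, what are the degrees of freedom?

degrees of freedom = 18

df = n₁ + n₂ − 2 = 8 + 12 − 2 = 18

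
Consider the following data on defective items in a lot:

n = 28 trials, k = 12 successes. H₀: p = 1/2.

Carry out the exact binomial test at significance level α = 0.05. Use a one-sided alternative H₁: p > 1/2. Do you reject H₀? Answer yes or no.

Exact binomial: n=28, k=12, p₀=1/2=0.5000
P(X≥12) from Σ C(n,i)·p₀^i·(1−p₀)^(n−i)
p-value (one-sided, H₁ greater) = 0.82754
At α=0.05: p ≥ α → fail to reject H₀

reject H₀: no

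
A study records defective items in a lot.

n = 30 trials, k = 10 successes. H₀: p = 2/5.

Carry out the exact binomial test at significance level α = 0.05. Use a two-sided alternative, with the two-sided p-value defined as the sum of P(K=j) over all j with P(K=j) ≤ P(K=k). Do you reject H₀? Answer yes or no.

Exact binomial: n=30, k=10, p₀=2/5=0.4000
P(X=j) = C(n,j)·p₀^j·(1−p₀)^(n−j); p = Σ P(X=j) over j with P(X=j) ≤ P(X=10)
p-value (two-sided) = 0.57697
At α=0.05: p ≥ α → fail to reject H₀

reject H₀: no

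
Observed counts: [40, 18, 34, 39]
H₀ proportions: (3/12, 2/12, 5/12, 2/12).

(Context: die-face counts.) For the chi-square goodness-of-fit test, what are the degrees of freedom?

degrees of freedom = 3

df = k − 1 = 4 − 1 = 3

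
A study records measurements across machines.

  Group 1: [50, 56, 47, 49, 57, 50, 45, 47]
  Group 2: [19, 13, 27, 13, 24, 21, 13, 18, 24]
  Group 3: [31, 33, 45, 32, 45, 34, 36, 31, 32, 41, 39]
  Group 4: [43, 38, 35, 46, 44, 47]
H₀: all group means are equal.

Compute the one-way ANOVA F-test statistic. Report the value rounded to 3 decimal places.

test statistic = 58.038

Group means [50.12, 19.11, 36.27, 42.17], grand mean 36.029
SSB = Σnᵢ(x̄ᵢ−x̄)² = 4392.192; SSW = ΣΣ(x−x̄ᵢ)² = 756.779
MSB = 4392.192/3 = 1464.0638; MSW = 756.779/30 = 25.2260
F = MSB/MSW = 58.0380
df = (3, 30)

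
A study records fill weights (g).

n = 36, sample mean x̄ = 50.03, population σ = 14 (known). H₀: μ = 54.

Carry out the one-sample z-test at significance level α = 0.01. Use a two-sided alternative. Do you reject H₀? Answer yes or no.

reject H₀: no

SE = σ/√n = 14/√36 = 2.3333
z = (x̄−μ₀)/SE = (50.03−54)/2.3333 = -1.7014
p-value (two-sided) = 0.08886
At α=0.01: p ≥ α → fail to reject H₀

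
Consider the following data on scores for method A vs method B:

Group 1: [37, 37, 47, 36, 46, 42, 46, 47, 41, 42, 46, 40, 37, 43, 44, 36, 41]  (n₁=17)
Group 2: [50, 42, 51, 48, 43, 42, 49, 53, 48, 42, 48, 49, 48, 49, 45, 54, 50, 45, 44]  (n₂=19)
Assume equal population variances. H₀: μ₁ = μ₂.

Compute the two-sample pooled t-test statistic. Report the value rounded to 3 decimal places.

x̄₁=41.647, s₁=3.983, n₁=17
x̄₂=47.368, s₂=3.655, n₂=19
s_p² = [16·3.983² + 18·3.655²]/34 = 14.5383
SE = √(s_p²·(1/17+1/19)) = 1.2729
t = (41.647−47.368)/1.2729 = -4.4946
df = 34

test statistic = -4.495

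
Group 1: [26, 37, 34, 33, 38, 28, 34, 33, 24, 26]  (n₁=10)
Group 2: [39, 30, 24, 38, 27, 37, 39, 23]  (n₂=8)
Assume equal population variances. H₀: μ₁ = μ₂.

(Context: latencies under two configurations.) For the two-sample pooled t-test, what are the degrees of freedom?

degrees of freedom = 16

df = n₁ + n₂ − 2 = 10 + 8 − 2 = 16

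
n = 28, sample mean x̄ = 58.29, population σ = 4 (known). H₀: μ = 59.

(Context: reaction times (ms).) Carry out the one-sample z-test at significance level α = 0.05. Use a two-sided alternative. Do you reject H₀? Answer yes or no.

reject H₀: no

SE = σ/√n = 4/√28 = 0.7559
z = (x̄−μ₀)/SE = (58.29−59)/0.7559 = -0.9392
p-value (two-sided) = 0.34761
At α=0.05: p ≥ α → fail to reject H₀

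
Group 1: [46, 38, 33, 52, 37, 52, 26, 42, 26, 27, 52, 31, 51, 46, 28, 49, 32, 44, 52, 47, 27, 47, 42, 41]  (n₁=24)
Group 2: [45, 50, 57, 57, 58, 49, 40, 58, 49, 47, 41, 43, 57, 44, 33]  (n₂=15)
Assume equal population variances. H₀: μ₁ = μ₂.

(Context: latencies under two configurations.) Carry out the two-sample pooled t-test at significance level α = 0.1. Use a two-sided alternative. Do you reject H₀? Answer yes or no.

reject H₀: yes

x̄₁=40.333, s₁=9.444, n₁=24
x̄₂=48.533, s₂=7.717, n₂=15
s_p² = [23·9.444² + 14·7.717²]/37 = 77.9748
SE = √(s_p²·(1/24+1/15)) = 2.9064
t = (40.333−48.533)/2.9064 = -2.8213
df = 37
p-value (two-sided) = 0.00765
At α=0.1: p < α → reject H₀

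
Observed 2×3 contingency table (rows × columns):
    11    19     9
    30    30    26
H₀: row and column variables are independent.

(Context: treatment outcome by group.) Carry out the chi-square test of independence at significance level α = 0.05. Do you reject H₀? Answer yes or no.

Row totals [39, 86], col totals [41, 49, 35], n=125
χ² = (11−12.79)²/12.79 + (19−15.29)²/15.29 + (9−10.92)²/10.92 + (30−28.21)²/28.21 + (30−33.71)²/33.71 + (26−24.08)²/24.08 = 2.1656
df = 2
p-value (upper-tail) = 0.33865
At α=0.05: p ≥ α → fail to reject H₀

reject H₀: no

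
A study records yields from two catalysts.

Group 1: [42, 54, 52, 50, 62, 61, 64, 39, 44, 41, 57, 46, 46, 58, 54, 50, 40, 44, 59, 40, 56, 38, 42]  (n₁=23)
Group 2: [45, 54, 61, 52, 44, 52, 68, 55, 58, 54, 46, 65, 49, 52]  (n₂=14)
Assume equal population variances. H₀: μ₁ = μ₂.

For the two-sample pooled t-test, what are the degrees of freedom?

degrees of freedom = 35

df = n₁ + n₂ − 2 = 23 + 14 − 2 = 35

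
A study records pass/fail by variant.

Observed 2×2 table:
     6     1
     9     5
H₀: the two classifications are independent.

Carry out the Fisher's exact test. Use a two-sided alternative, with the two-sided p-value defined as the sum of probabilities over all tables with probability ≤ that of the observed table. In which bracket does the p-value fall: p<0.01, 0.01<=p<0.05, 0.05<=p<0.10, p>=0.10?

Margins: r₁=7, r₂=14, c₁=15, c₂=6, n=21
p_obs = C(7,6)·C(14,9)/C(21,15); sum pmf over tables with pmf ≤ p_obs
p-value (two-sided) = 0.61262
→ bracket: p>=0.10

p-value bracket: p>=0.10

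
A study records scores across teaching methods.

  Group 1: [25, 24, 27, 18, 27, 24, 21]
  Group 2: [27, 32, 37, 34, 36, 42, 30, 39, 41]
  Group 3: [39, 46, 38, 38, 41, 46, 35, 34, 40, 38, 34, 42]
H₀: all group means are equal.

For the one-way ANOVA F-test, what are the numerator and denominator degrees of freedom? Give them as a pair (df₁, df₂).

degrees of freedom = [2, 25]

k = 3 groups, N = 28 total
df = (k−1, N−k) = (3−1, 28−3) = (2, 25)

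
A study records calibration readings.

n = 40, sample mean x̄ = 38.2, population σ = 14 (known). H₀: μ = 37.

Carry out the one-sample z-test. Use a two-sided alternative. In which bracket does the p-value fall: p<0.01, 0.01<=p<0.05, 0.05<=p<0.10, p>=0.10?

SE = σ/√n = 14/√40 = 2.2136
z = (x̄−μ₀)/SE = (38.2−37)/2.2136 = 0.5421
p-value (two-sided) = 0.58775
→ bracket: p>=0.10

p-value bracket: p>=0.10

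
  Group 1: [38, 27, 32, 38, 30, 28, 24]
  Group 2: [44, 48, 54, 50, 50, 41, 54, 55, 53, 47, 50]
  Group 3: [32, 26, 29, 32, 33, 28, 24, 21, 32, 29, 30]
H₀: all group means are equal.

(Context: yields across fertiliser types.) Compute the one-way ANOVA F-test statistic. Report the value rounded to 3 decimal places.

test statistic = 70.254

Group means [31.00, 49.64, 28.73], grand mean 37.207
SSB = Σnᵢ(x̄ᵢ−x̄)² = 2760.031; SSW = ΣΣ(x−x̄ᵢ)² = 510.727
MSB = 2760.031/2 = 1380.0157; MSW = 510.727/26 = 19.6434
F = MSB/MSW = 70.2536
df = (2, 26)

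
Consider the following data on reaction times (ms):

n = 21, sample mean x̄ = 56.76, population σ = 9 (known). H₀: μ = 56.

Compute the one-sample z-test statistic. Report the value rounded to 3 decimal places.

SE = σ/√n = 9/√21 = 1.9640
z = (x̄−μ₀)/SE = (56.76−56)/1.9640 = 0.3870

test statistic = 0.387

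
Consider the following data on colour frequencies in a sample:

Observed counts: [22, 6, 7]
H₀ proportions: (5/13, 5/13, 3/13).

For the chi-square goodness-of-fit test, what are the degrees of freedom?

degrees of freedom = 2

df = k − 1 = 3 − 1 = 2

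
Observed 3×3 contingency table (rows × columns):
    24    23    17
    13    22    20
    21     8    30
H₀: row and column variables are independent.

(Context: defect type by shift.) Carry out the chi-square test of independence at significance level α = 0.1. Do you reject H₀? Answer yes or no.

reject H₀: yes

Row totals [64, 55, 59], col totals [58, 53, 67], n=178
χ² = (24−20.85)²/20.85 + (23−19.06)²/19.06 + (17−24.09)²/24.09 + (13−17.92)²/17.92 + (22−16.38)²/16.38 + (20−20.70)²/20.70 + (21−19.22)²/19.22 + (8−17.57)²/17.57 + (30−22.21)²/22.21 = 14.7923
df = 4
p-value (upper-tail) = 0.00515
At α=0.1: p < α → reject H₀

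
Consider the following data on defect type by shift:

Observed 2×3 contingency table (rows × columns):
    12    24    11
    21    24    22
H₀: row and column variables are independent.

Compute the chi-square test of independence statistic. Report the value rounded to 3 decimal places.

test statistic = 2.695

Row totals [47, 67], col totals [33, 48, 33], n=114
χ² = (12−13.61)²/13.61 + (24−19.79)²/19.79 + (11−13.61)²/13.61 + (21−19.39)²/19.39 + (24−28.21)²/28.21 + (22−19.39)²/19.39 = 2.6954
df = 2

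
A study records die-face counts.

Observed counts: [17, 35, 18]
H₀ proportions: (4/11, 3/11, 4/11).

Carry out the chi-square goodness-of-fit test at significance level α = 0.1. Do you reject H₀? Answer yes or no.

n = 70; E_i = n·p_i = [25.45, 19.09, 25.45]
χ² = (17−25.45)²/25.45 + (35−19.09)²/19.09 + (18−25.45)²/25.45 = 18.2488
df = 2
p-value (upper-tail) = 0.00011
At α=0.1: p < α → reject H₀

reject H₀: yes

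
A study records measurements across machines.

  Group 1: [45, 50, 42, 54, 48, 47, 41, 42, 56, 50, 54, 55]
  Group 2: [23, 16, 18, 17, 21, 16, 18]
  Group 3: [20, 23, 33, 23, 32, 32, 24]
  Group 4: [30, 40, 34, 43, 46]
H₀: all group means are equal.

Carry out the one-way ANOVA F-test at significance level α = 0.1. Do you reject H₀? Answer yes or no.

Group means [48.67, 18.43, 26.71, 38.60], grand mean 35.258
SSB = Σnᵢ(x̄ᵢ−x̄)² = 4706.926; SSW = ΣΣ(x−x̄ᵢ)² = 707.010
MSB = 4706.926/3 = 1568.9753; MSW = 707.010/27 = 26.1855
F = MSB/MSW = 59.9176
df = (3, 27)
p-value (upper-tail) = 0.00000
At α=0.1: p < α → reject H₀

reject H₀: yes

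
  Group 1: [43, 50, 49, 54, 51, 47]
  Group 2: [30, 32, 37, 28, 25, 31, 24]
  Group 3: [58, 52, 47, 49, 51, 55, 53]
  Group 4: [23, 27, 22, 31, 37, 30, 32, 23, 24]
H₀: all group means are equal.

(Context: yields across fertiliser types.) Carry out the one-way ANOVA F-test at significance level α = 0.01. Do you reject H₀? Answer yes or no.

Group means [49.00, 29.57, 52.14, 27.67], grand mean 38.448
SSB = Σnᵢ(x̄ᵢ−x̄)² = 3578.601; SSW = ΣΣ(x−x̄ᵢ)² = 480.571
MSB = 3578.601/3 = 1192.8670; MSW = 480.571/25 = 19.2229
F = MSB/MSW = 62.0546
df = (3, 25)
p-value (upper-tail) = 0.00000
At α=0.01: p < α → reject H₀

reject H₀: yes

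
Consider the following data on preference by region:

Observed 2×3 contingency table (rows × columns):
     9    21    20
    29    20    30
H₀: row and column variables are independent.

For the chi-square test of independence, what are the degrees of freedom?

df = (r−1)(c−1) = (2−1)·(3−1) = 2

degrees of freedom = 2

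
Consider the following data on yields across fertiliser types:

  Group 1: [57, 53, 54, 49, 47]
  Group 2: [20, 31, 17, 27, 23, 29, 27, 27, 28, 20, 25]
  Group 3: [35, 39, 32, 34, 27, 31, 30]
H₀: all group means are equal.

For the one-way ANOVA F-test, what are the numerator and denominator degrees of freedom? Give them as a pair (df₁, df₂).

k = 3 groups, N = 23 total
df = (k−1, N−k) = (3−1, 23−3) = (2, 20)

degrees of freedom = [2, 20]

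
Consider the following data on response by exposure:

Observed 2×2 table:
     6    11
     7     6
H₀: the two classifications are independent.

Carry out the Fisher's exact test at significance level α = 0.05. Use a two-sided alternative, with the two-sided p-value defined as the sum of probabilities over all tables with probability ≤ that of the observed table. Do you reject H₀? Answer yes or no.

reject H₀: no

Margins: r₁=17, r₂=13, c₁=13, c₂=17, n=30
p_obs = C(17,6)·C(13,7)/C(30,13); sum pmf over tables with pmf ≤ p_obs
p-value (two-sided) = 0.46009
At α=0.05: p ≥ α → fail to reject H₀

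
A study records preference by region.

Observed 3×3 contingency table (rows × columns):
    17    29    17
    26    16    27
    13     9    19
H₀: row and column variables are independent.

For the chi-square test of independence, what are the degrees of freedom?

degrees of freedom = 4

df = (r−1)(c−1) = (3−1)·(3−1) = 4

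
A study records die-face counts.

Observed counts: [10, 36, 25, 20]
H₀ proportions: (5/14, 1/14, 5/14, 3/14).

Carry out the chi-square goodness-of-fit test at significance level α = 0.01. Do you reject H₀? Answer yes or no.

n = 91; E_i = n·p_i = [32.50, 6.50, 32.50, 19.50]
χ² = (10−32.50)²/32.50 + (36−6.50)²/6.50 + (25−32.50)²/32.50 + (20−19.50)²/19.50 = 151.2051
df = 3
p-value (upper-tail) = 0.00000
At α=0.01: p < α → reject H₀

reject H₀: yes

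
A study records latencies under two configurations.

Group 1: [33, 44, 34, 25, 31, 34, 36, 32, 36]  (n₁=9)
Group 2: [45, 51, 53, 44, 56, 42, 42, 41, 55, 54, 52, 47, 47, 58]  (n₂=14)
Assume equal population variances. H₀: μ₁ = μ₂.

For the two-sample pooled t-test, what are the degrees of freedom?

df = n₁ + n₂ − 2 = 9 + 14 − 2 = 21

degrees of freedom = 21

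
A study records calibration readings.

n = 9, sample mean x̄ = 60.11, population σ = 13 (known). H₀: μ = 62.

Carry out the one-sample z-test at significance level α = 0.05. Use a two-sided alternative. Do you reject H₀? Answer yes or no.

SE = σ/√n = 13/√9 = 4.3333
z = (x̄−μ₀)/SE = (60.11−62)/4.3333 = -0.4362
p-value (two-sided) = 0.66273
At α=0.05: p ≥ α → fail to reject H₀

reject H₀: no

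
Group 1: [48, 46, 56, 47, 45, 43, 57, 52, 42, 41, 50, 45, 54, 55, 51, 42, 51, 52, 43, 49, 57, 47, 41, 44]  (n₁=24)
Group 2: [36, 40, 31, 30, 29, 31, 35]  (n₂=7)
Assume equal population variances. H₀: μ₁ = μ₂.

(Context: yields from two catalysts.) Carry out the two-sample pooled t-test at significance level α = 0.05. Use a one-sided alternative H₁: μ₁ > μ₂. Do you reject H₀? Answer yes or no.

reject H₀: yes

x̄₁=48.250, s₁=5.211, n₁=24
x̄₂=33.143, s₂=3.976, n₂=7
s_p² = [23·5.211² + 6·3.976²]/29 = 24.8054
SE = √(s_p²·(1/24+1/7)) = 2.1394
t = (48.250−33.143)/2.1394 = 7.0613
df = 29
p-value (one-sided, H₁ greater) = 0.00000
At α=0.05: p < α → reject H₀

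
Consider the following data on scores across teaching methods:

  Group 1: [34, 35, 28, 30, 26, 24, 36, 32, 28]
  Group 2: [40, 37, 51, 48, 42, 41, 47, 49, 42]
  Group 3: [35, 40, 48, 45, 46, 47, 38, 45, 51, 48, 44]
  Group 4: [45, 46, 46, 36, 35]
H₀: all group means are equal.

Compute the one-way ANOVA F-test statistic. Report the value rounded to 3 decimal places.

test statistic = 17.886

Group means [30.33, 44.11, 44.27, 41.60], grand mean 40.147
SSB = Σnᵢ(x̄ᵢ−x̄)² = 1205.994; SSW = ΣΣ(x−x̄ᵢ)² = 674.271
MSB = 1205.994/3 = 401.9980; MSW = 674.271/30 = 22.4757
F = MSB/MSW = 17.8859
df = (3, 30)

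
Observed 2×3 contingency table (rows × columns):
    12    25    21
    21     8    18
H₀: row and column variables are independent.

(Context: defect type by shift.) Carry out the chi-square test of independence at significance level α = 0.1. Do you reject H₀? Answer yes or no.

reject H₀: yes

Row totals [58, 47], col totals [33, 33, 39], n=105
χ² = (12−18.23)²/18.23 + (25−18.23)²/18.23 + (21−21.54)²/21.54 + (21−14.77)²/14.77 + (8−14.77)²/14.77 + (18−17.46)²/17.46 = 10.4047
df = 2
p-value (upper-tail) = 0.00550
At α=0.1: p < α → reject H₀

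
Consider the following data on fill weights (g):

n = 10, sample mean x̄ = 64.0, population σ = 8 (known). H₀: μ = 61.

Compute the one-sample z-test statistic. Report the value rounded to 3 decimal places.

test statistic = 1.186

SE = σ/√n = 8/√10 = 2.5298
z = (x̄−μ₀)/SE = (64.0−61)/2.5298 = 1.1859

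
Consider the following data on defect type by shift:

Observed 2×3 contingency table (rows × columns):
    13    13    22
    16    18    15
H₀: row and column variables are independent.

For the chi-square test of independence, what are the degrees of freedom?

degrees of freedom = 2

df = (r−1)(c−1) = (2−1)·(3−1) = 2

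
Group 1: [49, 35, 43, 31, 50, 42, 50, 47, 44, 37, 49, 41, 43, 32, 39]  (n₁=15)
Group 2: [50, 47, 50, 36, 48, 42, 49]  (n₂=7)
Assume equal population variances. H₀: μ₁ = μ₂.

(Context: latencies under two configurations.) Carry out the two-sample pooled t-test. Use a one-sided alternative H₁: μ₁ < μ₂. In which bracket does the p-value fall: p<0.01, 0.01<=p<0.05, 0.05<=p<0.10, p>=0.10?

x̄₁=42.133, s₁=6.334, n₁=15
x̄₂=46.000, s₂=5.196, n₂=7
s_p² = [14·6.334² + 6·5.196²]/20 = 36.1867
SE = √(s_p²·(1/15+1/7)) = 2.7535
t = (42.133−46.000)/2.7535 = -1.4043
df = 20
p-value (one-sided, H₁ less) = 0.08779
→ bracket: 0.05<=p<0.10

p-value bracket: 0.05<=p<0.10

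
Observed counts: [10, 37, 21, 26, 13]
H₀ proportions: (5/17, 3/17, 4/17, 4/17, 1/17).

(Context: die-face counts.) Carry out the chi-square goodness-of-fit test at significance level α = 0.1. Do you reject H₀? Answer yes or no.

n = 107; E_i = n·p_i = [31.47, 18.88, 25.18, 25.18, 6.29]
χ² = (10−31.47)²/31.47 + (37−18.88)²/18.88 + (21−25.18)²/25.18 + (26−25.18)²/25.18 + (13−6.29)²/6.29 = 39.8964
df = 4
p-value (upper-tail) = 0.00000
At α=0.1: p < α → reject H₀

reject H₀: yes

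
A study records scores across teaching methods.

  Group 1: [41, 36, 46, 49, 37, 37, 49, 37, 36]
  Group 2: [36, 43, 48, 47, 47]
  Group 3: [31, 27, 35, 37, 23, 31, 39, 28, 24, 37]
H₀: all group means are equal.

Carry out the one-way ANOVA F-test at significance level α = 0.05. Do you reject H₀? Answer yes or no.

Group means [40.89, 44.20, 31.20], grand mean 37.542
SSB = Σnᵢ(x̄ᵢ−x̄)² = 724.669; SSW = ΣΣ(x−x̄ᵢ)² = 639.289
MSB = 724.669/2 = 362.3347; MSW = 639.289/21 = 30.4423
F = MSB/MSW = 11.9023
df = (2, 21)
p-value (upper-tail) = 0.00035
At α=0.05: p < α → reject H₀

reject H₀: yes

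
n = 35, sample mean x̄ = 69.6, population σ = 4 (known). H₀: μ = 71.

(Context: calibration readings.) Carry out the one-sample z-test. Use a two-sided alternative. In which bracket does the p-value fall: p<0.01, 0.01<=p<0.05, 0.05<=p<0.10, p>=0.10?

SE = σ/√n = 4/√35 = 0.6761
z = (x̄−μ₀)/SE = (69.6−71)/0.6761 = -2.0706
p-value (two-sided) = 0.03839
→ bracket: 0.01<=p<0.05

p-value bracket: 0.01<=p<0.05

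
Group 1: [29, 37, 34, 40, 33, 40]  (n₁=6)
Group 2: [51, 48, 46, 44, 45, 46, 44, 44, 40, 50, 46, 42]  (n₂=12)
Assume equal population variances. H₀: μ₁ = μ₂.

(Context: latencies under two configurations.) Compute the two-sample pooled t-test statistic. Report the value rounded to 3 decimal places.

test statistic = -5.650

x̄₁=35.500, s₁=4.324, n₁=6
x̄₂=45.500, s₂=3.119, n₂=12
s_p² = [5·4.324² + 11·3.119²]/16 = 12.5312
SE = √(s_p²·(1/6+1/12)) = 1.7700
t = (35.500−45.500)/1.7700 = -5.6498
df = 16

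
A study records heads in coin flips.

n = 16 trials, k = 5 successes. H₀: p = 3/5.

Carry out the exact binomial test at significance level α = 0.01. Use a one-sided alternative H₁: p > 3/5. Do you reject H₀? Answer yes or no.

Exact binomial: n=16, k=5, p₀=3/5=0.6000
P(X≥5) from Σ C(n,i)·p₀^i·(1−p₀)^(n−i)
p-value (one-sided, H₁ greater) = 0.99510
At α=0.01: p ≥ α → fail to reject H₀

reject H₀: no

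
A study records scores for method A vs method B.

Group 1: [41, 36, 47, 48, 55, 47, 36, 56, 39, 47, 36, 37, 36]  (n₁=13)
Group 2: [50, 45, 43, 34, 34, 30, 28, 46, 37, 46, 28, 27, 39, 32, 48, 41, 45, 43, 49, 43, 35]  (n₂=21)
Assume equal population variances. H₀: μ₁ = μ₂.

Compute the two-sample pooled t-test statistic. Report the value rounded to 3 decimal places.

x̄₁=43.154, s₁=7.290, n₁=13
x̄₂=39.190, s₂=7.447, n₂=21
s_p² = [12·7.290² + 20·7.447²]/32 = 54.5916
SE = √(s_p²·(1/13+1/21)) = 2.6075
t = (43.154−39.190)/2.6075 = 1.5200
df = 32

test statistic = 1.520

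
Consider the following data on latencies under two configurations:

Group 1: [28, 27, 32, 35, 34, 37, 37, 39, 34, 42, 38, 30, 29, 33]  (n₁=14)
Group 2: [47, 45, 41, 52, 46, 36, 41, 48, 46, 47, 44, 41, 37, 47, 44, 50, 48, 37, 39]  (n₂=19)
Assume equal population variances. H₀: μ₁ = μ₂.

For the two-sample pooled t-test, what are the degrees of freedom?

degrees of freedom = 31

df = n₁ + n₂ − 2 = 14 + 19 − 2 = 31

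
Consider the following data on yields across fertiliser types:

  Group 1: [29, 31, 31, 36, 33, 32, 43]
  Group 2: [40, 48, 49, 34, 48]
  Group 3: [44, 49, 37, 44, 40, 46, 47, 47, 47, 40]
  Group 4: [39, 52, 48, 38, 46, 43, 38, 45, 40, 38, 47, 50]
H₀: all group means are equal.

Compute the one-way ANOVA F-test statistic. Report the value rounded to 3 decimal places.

test statistic = 8.173

Group means [33.57, 43.80, 44.10, 43.67], grand mean 41.735
SSB = Σnᵢ(x̄ᵢ−x̄)² = 588.537; SSW = ΣΣ(x−x̄ᵢ)² = 720.081
MSB = 588.537/3 = 196.1789; MSW = 720.081/30 = 24.0027
F = MSB/MSW = 8.1732
df = (3, 30)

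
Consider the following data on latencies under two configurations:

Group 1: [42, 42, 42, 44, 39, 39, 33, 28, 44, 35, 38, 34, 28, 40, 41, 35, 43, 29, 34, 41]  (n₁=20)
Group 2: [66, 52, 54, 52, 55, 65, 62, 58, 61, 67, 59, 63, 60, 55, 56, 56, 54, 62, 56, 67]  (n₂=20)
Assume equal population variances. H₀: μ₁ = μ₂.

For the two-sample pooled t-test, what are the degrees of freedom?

df = n₁ + n₂ − 2 = 20 + 20 − 2 = 38

degrees of freedom = 38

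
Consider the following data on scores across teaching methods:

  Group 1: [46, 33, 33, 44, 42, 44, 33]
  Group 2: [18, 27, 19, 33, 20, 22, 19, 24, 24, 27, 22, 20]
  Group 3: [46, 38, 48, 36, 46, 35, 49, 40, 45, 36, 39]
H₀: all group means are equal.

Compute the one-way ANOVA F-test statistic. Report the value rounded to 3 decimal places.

Group means [39.29, 22.92, 41.64], grand mean 33.600
SSB = Σnᵢ(x̄ᵢ−x̄)² = 2306.309; SSW = ΣΣ(x−x̄ᵢ)² = 700.891
MSB = 2306.309/2 = 1153.1547; MSW = 700.891/27 = 25.9589
F = MSB/MSW = 44.4223
df = (2, 27)

test statistic = 44.422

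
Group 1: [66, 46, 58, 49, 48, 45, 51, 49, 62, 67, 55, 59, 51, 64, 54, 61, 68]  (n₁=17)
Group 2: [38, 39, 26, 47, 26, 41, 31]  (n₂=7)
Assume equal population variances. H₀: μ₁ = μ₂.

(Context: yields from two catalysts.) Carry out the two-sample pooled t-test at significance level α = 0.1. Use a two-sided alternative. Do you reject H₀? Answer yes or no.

reject H₀: yes

x̄₁=56.059, s₁=7.669, n₁=17
x̄₂=35.429, s₂=7.976, n₂=7
s_p² = [16·7.669² + 6·7.976²]/22 = 60.1207
SE = √(s_p²·(1/17+1/7)) = 3.4821
t = (56.059−35.429)/3.4821 = 5.9246
df = 22
p-value (two-sided) = 0.00001
At α=0.1: p < α → reject H₀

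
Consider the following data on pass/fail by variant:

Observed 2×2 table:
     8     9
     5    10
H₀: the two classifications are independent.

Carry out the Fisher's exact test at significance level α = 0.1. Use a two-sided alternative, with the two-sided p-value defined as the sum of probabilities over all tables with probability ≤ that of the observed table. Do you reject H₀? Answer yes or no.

Margins: r₁=17, r₂=15, c₁=13, c₂=19, n=32
p_obs = C(17,8)·C(15,5)/C(32,13); sum pmf over tables with pmf ≤ p_obs
p-value (two-sided) = 0.49053
At α=0.1: p ≥ α → fail to reject H₀

reject H₀: no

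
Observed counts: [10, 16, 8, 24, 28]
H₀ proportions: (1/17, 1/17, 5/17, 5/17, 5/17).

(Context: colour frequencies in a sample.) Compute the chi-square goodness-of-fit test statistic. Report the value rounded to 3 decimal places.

n = 86; E_i = n·p_i = [5.06, 5.06, 25.29, 25.29, 25.29]
χ² = (10−5.06)²/5.06 + (16−5.06)²/5.06 + (8−25.29)²/25.29 + (24−25.29)²/25.29 + (28−25.29)²/25.29 = 40.6698
df = 4

test statistic = 40.670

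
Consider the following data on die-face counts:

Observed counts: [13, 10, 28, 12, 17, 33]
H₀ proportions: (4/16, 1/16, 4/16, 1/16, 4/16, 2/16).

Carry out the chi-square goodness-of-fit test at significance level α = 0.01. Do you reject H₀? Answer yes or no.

n = 113; E_i = n·p_i = [28.25, 7.06, 28.25, 7.06, 28.25, 14.12]
χ² = (13−28.25)²/28.25 + (10−7.06)²/7.06 + (28−28.25)²/28.25 + (12−7.06)²/7.06 + (17−28.25)²/28.25 + (33−14.12)²/14.12 = 42.6106
df = 5
p-value (upper-tail) = 0.00000
At α=0.01: p < α → reject H₀

reject H₀: yes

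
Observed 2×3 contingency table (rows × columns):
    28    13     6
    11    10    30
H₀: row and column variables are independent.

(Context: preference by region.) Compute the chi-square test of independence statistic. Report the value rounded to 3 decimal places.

Row totals [47, 51], col totals [39, 23, 36], n=98
χ² = (28−18.70)²/18.70 + (13−11.03)²/11.03 + (6−17.27)²/17.27 + (11−20.30)²/20.30 + (10−11.97)²/11.97 + (30−18.73)²/18.73 = 23.6777
df = 2

test statistic = 23.678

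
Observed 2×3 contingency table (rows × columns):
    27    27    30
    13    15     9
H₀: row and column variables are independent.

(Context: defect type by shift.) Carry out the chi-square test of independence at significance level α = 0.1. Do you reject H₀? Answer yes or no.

reject H₀: no

Row totals [84, 37], col totals [40, 42, 39], n=121
χ² = (27−27.77)²/27.77 + (27−29.16)²/29.16 + (30−27.07)²/27.07 + (13−12.23)²/12.23 + (15−12.84)²/12.84 + (9−11.93)²/11.93 = 1.6253
df = 2
p-value (upper-tail) = 0.44368
At α=0.1: p ≥ α → fail to reject H₀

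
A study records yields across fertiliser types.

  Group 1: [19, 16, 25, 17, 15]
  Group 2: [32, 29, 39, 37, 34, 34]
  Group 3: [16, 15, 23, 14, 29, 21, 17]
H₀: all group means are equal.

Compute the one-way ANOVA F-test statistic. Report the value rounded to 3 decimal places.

test statistic = 23.355

Group means [18.40, 34.17, 19.29], grand mean 24.000
SSB = Σnᵢ(x̄ᵢ−x̄)² = 932.538; SSW = ΣΣ(x−x̄ᵢ)² = 299.462
MSB = 932.538/2 = 466.2690; MSW = 299.462/15 = 19.9641
F = MSB/MSW = 23.3553
df = (2, 15)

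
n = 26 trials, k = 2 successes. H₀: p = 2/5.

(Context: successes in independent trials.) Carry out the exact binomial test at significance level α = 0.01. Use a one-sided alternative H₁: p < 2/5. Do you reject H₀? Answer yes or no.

reject H₀: yes

Exact binomial: n=26, k=2, p₀=2/5=0.4000
P(X≤2) from Σ C(n,i)·p₀^i·(1−p₀)^(n−i)
p-value (one-sided, H₁ less) = 0.00028
At α=0.01: p < α → reject H₀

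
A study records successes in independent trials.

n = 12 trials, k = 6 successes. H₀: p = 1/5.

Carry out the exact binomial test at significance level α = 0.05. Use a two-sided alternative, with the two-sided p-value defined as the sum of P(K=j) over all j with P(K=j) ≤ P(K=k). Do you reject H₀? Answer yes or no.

reject H₀: yes

Exact binomial: n=12, k=6, p₀=1/5=0.2000
P(X=j) = C(n,j)·p₀^j·(1−p₀)^(n−j); p = Σ P(X=j) over j with P(X=j) ≤ P(X=6)
p-value (two-sided) = 0.01941
At α=0.05: p < α → reject H₀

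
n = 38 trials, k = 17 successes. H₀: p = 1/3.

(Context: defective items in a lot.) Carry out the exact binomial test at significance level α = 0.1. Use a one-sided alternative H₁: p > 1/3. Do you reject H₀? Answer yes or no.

reject H₀: yes

Exact binomial: n=38, k=17, p₀=1/3=0.3333
P(X≥17) from Σ C(n,i)·p₀^i·(1−p₀)^(n−i)
p-value (one-sided, H₁ greater) = 0.09539
At α=0.1: p < α → reject H₀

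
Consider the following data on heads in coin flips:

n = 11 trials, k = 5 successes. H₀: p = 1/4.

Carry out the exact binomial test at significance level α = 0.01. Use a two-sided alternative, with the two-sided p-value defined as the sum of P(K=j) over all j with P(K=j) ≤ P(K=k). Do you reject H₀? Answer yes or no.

reject H₀: no

Exact binomial: n=11, k=5, p₀=1/4=0.2500
P(X=j) = C(n,j)·p₀^j·(1−p₀)^(n−j); p = Σ P(X=j) over j with P(X=j) ≤ P(X=5)
p-value (two-sided) = 0.15686
At α=0.01: p ≥ α → fail to reject H₀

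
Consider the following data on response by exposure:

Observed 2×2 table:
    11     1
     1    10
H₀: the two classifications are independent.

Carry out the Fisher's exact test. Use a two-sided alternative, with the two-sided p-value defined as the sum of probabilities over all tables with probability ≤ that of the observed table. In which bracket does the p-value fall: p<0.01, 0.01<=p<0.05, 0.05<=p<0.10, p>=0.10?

Margins: r₁=12, r₂=11, c₁=12, c₂=11, n=23
p_obs = C(12,11)·C(11,1)/C(23,12); sum pmf over tables with pmf ≤ p_obs
p-value (two-sided) = 0.00011
→ bracket: p<0.01

p-value bracket: p<0.01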